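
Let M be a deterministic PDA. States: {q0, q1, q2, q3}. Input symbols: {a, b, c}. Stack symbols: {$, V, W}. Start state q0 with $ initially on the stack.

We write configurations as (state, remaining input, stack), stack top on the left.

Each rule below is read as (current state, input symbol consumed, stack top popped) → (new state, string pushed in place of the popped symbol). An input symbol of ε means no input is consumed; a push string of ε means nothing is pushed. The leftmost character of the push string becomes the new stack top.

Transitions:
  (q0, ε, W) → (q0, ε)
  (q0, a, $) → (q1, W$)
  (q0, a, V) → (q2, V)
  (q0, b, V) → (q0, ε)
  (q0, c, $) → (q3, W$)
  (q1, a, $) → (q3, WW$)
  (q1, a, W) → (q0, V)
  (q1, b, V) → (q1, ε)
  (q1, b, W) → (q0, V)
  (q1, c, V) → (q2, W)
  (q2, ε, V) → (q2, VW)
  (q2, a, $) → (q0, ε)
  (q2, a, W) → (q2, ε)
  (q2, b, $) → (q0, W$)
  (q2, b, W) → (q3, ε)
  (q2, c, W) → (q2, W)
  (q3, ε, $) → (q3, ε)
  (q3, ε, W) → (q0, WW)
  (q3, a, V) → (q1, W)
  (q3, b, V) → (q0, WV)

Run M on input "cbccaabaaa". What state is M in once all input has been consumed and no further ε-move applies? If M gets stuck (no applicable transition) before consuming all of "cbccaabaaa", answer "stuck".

stuck

(q0, cbccaabaaa, $)
  read c, top $: go to q3, push W$ → (q3, bccaabaaa, W$)
  ε-move, top W: go to q0, push WW → (q0, bccaabaaa, WW$)
  ε-move, top W: go to q0, push ε → (q0, bccaabaaa, W$)
  ε-move, top W: go to q0, push ε → (q0, bccaabaaa, $)
No transition for (q0, b, top $); M blocks with input bccaabaaa remaining.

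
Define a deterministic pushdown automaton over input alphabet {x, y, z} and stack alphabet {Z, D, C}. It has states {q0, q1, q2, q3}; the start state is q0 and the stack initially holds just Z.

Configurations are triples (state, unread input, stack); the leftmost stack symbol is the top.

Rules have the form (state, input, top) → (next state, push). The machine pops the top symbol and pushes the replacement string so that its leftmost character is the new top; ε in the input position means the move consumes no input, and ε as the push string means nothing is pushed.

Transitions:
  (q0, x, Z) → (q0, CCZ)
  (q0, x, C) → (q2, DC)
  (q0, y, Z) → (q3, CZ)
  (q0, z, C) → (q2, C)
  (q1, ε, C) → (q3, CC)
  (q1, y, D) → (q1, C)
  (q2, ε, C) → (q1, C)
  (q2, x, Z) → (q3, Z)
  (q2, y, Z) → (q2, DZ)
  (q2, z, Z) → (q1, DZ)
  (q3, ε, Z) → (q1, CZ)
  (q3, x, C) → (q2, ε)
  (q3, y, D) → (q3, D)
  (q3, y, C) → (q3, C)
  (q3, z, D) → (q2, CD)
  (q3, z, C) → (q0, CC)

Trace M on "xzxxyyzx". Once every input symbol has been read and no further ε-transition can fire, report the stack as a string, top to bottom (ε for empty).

(q0, xzxxyyzx, Z)
  read x, top Z: go to q0, push CCZ → (q0, zxxyyzx, CCZ)
  read z, top C: go to q2, push C → (q2, xxyyzx, CCZ)
  ε-move, top C: go to q1, push C → (q1, xxyyzx, CCZ)
  ε-move, top C: go to q3, push CC → (q3, xxyyzx, CCCZ)
  read x, top C: go to q2, push ε → (q2, xyyzx, CCZ)
  ε-move, top C: go to q1, push C → (q1, xyyzx, CCZ)
  ε-move, top C: go to q3, push CC → (q3, xyyzx, CCCZ)
  read x, top C: go to q2, push ε → (q2, yyzx, CCZ)
  ε-move, top C: go to q1, push C → (q1, yyzx, CCZ)
  ε-move, top C: go to q3, push CC → (q3, yyzx, CCCZ)
  read y, top C: go to q3, push C → (q3, yzx, CCCZ)
  read y, top C: go to q3, push C → (q3, zx, CCCZ)
  read z, top C: go to q0, push CC → (q0, x, CCCCZ)
  read x, top C: go to q2, push DC → (q2, ε, DCCCCZ)
All input consumed in state q2 with stack DCCCCZ.

DCCCCZ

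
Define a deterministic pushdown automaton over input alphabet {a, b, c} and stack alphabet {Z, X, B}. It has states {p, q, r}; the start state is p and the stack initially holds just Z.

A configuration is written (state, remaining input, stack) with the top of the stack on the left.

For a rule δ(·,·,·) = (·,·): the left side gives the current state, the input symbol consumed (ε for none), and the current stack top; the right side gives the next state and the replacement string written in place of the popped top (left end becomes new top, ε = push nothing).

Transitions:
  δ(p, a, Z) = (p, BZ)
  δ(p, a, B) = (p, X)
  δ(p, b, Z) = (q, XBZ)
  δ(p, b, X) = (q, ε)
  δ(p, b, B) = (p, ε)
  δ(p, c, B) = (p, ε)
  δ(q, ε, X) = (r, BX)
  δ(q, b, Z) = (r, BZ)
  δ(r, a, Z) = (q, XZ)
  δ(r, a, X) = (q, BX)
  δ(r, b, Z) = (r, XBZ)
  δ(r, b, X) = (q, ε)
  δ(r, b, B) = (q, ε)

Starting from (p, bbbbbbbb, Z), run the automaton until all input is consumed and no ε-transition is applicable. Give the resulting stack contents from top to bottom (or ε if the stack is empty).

(p, bbbbbbbb, Z) ⊢ (q, bbbbbbb, XBZ) ⊢ (r, bbbbbbb, BXBZ) ⊢ (q, bbbbbb, XBZ) ⊢ (r, bbbbbb, BXBZ) ⊢ (q, bbbbb, XBZ) ⊢ (r, bbbbb, BXBZ) ⊢ (q, bbbb, XBZ) ⊢ (r, bbbb, BXBZ) ⊢ (q, bbb, XBZ) ⊢ (r, bbb, BXBZ) ⊢ (q, bb, XBZ) ⊢ (r, bb, BXBZ) ⊢ (q, b, XBZ) ⊢ (r, b, BXBZ) ⊢ (q, ε, XBZ) ⊢ (r, ε, BXBZ)
All input consumed in state r with stack BXBZ.

BXBZ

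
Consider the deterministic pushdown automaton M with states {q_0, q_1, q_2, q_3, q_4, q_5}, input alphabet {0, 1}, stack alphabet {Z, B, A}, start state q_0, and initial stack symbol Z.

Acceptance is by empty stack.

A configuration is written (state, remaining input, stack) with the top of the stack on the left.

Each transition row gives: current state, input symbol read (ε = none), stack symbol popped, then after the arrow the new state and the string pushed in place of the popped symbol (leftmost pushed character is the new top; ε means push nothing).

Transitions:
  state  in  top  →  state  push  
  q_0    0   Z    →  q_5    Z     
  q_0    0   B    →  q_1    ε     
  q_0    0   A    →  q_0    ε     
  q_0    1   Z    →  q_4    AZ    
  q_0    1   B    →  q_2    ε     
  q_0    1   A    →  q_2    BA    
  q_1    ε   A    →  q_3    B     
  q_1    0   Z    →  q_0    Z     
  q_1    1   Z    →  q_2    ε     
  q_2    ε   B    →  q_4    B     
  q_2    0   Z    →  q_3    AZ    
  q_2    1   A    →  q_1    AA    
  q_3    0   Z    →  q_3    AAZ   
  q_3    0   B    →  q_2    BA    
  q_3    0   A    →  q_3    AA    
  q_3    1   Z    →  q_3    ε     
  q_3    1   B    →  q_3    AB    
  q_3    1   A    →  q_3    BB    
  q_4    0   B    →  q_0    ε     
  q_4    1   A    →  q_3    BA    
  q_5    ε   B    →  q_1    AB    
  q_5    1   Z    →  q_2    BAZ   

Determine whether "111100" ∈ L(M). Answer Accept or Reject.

Reject

(q_0, 111100, Z)
  read 1, top Z: go to q_4, push AZ → (q_4, 11100, AZ)
  read 1, top A: go to q_3, push BA → (q_3, 1100, BAZ)
  read 1, top B: go to q_3, push AB → (q_3, 100, ABAZ)
  read 1, top A: go to q_3, push BB → (q_3, 00, BBBAZ)
  read 0, top B: go to q_2, push BA → (q_2, 0, BABBAZ)
  ε-move, top B: go to q_4, push B → (q_4, 0, BABBAZ)
  read 0, top B: go to q_0, push ε → (q_0, ε, ABBAZ)
All input consumed; stack is ABBAZ, not empty, and no further ε-move applies.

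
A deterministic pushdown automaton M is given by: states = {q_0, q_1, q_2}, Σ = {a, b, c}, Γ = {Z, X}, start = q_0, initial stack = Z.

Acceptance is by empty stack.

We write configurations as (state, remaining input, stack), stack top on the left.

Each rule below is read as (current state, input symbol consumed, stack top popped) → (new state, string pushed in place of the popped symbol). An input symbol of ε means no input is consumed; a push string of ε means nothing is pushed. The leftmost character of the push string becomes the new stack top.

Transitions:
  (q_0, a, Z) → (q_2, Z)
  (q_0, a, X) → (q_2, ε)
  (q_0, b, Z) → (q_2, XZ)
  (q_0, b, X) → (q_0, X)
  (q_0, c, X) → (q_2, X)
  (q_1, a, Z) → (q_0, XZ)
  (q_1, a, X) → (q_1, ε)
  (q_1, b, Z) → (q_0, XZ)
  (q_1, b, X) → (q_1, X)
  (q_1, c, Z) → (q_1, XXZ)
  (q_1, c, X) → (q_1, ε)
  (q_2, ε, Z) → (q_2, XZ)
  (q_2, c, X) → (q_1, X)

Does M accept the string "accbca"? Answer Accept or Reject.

Reject

(q_0, accbca, Z)
  read a, top Z: go to q_2, push Z → (q_2, ccbca, Z)
  ε-move, top Z: go to q_2, push XZ → (q_2, ccbca, XZ)
  read c, top X: go to q_1, push X → (q_1, cbca, XZ)
  read c, top X: go to q_1, push ε → (q_1, bca, Z)
  read b, top Z: go to q_0, push XZ → (q_0, ca, XZ)
  read c, top X: go to q_2, push X → (q_2, a, XZ)
No transition applies at (q_2, a, XZ); input not fully consumed.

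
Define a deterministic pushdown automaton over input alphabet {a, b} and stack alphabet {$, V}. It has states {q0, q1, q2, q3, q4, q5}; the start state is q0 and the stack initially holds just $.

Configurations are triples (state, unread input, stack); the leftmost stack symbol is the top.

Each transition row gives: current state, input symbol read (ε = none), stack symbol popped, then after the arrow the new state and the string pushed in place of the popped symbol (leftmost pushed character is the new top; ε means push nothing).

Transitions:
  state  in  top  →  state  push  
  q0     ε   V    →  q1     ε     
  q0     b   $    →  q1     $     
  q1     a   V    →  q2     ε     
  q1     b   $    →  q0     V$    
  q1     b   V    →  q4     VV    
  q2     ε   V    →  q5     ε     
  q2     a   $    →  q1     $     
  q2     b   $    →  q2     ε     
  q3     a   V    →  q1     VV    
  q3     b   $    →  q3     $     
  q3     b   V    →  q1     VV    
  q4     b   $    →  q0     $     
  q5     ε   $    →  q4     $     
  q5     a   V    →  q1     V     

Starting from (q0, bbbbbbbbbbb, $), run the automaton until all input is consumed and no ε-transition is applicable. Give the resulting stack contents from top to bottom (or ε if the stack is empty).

(q0, bbbbbbbbbbb, $)
  read b, top $: go to q1, push $ → (q1, bbbbbbbbbb, $)
  read b, top $: go to q0, push V$ → (q0, bbbbbbbbb, V$)
  ε-move, top V: go to q1, push ε → (q1, bbbbbbbbb, $)
  read b, top $: go to q0, push V$ → (q0, bbbbbbbb, V$)
  ε-move, top V: go to q1, push ε → (q1, bbbbbbbb, $)
  read b, top $: go to q0, push V$ → (q0, bbbbbbb, V$)
  ε-move, top V: go to q1, push ε → (q1, bbbbbbb, $)
  read b, top $: go to q0, push V$ → (q0, bbbbbb, V$)
  ε-move, top V: go to q1, push ε → (q1, bbbbbb, $)
  read b, top $: go to q0, push V$ → (q0, bbbbb, V$)
  ε-move, top V: go to q1, push ε → (q1, bbbbb, $)
  read b, top $: go to q0, push V$ → (q0, bbbb, V$)
  ε-move, top V: go to q1, push ε → (q1, bbbb, $)
  read b, top $: go to q0, push V$ → (q0, bbb, V$)
  ε-move, top V: go to q1, push ε → (q1, bbb, $)
  read b, top $: go to q0, push V$ → (q0, bb, V$)
  ε-move, top V: go to q1, push ε → (q1, bb, $)
  read b, top $: go to q0, push V$ → (q0, b, V$)
  ε-move, top V: go to q1, push ε → (q1, b, $)
  read b, top $: go to q0, push V$ → (q0, ε, V$)
  ε-move, top V: go to q1, push ε → (q1, ε, $)
All input consumed in state q1 with stack $.

$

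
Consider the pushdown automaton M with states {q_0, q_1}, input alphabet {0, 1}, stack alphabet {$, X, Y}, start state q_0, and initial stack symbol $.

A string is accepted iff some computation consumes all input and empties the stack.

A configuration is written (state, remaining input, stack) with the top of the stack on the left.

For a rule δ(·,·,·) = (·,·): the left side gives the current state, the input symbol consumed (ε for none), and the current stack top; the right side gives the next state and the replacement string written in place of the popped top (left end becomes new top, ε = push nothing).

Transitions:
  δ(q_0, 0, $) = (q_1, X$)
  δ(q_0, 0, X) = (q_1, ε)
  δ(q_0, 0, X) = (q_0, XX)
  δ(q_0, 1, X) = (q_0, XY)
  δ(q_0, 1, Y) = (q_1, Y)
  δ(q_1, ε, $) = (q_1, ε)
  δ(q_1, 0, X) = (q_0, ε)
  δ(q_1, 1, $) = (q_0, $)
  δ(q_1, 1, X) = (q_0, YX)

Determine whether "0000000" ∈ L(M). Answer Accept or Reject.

No computation consumes all input and empties the stack.

Reject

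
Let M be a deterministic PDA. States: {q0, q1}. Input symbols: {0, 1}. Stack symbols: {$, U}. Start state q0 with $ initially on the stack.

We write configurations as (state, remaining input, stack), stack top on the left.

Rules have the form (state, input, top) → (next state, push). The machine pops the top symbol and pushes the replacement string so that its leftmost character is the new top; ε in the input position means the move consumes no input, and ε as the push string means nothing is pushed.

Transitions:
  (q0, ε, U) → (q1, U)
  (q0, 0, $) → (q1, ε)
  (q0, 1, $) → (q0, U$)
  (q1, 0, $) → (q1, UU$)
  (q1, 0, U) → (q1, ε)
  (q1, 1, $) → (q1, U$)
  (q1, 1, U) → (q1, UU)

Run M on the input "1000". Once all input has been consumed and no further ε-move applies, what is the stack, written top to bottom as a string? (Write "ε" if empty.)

(q0, 1000, $) ⊢ (q0, 000, U$) ⊢ (q1, 000, U$) ⊢ (q1, 00, $) ⊢ (q1, 0, UU$) ⊢ (q1, ε, U$)
All input consumed in state q1 with stack U$.

U$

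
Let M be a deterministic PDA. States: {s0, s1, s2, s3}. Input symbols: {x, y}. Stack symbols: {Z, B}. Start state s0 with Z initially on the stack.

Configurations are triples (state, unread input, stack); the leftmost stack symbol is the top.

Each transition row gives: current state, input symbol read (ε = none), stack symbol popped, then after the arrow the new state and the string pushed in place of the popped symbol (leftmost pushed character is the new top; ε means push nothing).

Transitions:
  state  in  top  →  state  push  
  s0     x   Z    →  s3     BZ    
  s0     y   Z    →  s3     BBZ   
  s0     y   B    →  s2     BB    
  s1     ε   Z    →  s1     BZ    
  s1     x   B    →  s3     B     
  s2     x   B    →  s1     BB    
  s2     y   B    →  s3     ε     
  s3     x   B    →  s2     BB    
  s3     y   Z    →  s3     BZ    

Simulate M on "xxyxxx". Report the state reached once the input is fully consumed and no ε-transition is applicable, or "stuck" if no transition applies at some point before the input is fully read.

s3

(s0, xxyxxx, Z) ⊢ (s3, xyxxx, BZ) ⊢ (s2, yxxx, BBZ) ⊢ (s3, xxx, BZ) ⊢ (s2, xx, BBZ) ⊢ (s1, x, BBBZ) ⊢ (s3, ε, BBBZ)
All input consumed; M is in state s3.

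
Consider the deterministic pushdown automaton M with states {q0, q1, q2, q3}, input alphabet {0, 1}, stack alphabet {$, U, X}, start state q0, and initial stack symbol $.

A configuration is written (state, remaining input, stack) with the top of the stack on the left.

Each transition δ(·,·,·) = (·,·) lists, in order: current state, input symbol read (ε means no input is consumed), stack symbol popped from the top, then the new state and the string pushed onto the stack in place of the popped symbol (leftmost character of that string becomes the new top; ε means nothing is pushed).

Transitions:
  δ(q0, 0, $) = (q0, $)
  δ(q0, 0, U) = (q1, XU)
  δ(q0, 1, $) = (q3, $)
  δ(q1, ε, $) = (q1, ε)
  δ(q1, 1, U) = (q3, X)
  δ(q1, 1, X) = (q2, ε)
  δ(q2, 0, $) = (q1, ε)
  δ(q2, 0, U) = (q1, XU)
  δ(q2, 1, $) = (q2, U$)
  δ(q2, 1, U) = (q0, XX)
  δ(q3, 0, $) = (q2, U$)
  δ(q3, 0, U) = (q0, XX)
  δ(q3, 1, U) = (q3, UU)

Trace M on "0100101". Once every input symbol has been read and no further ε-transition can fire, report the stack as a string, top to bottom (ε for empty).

U$

(q0, 0100101, $)
  read 0, top $: go to q0, push $ → (q0, 100101, $)
  read 1, top $: go to q3, push $ → (q3, 00101, $)
  read 0, top $: go to q2, push U$ → (q2, 0101, U$)
  read 0, top U: go to q1, push XU → (q1, 101, XU$)
  read 1, top X: go to q2, push ε → (q2, 01, U$)
  read 0, top U: go to q1, push XU → (q1, 1, XU$)
  read 1, top X: go to q2, push ε → (q2, ε, U$)
All input consumed in state q2 with stack U$.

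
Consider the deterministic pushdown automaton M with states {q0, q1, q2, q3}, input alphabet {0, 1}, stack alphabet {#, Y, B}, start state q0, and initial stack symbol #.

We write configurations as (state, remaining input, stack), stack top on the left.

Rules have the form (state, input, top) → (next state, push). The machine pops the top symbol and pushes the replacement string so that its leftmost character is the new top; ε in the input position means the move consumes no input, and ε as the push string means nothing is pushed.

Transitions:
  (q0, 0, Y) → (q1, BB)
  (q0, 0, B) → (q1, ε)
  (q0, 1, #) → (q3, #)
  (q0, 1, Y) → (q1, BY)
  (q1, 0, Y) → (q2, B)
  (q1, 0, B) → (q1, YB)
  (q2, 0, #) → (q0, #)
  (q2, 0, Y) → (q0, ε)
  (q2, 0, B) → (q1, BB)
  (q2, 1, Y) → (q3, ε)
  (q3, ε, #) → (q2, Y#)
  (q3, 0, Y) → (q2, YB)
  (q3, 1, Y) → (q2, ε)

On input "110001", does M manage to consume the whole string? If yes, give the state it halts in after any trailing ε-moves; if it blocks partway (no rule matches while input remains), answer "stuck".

(q0, 110001, #) ⊢ (q3, 10001, #) ⊢ (q2, 10001, Y#) ⊢ (q3, 0001, #) ⊢ (q2, 0001, Y#) ⊢ (q0, 001, #)
No transition for (q0, 0, top #); M blocks with input 001 remaining.

stuck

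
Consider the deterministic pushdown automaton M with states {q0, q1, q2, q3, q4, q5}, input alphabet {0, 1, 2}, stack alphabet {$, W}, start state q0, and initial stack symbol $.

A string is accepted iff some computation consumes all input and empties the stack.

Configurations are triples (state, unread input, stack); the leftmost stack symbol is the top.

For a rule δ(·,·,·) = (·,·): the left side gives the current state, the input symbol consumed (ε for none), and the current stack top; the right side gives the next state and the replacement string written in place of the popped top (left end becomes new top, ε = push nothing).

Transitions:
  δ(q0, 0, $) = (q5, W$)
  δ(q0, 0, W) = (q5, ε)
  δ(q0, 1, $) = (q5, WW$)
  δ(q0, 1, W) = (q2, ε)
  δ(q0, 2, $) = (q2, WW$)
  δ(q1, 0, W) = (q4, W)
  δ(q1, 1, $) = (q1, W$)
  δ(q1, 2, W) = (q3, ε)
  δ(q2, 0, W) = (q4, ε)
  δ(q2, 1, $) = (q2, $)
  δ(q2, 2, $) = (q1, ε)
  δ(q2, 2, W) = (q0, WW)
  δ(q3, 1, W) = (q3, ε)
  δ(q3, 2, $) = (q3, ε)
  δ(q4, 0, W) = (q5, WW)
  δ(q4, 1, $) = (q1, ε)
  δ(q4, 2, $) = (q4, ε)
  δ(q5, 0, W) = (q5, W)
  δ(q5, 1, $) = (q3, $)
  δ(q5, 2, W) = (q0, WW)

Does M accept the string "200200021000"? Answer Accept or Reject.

(q0, 200200021000, $) ⊢ (q2, 00200021000, WW$) ⊢ (q4, 0200021000, W$) ⊢ (q5, 200021000, WW$) ⊢ (q0, 00021000, WWW$) ⊢ (q5, 0021000, WW$) ⊢ (q5, 021000, WW$) ⊢ (q5, 21000, WW$) ⊢ (q0, 1000, WWW$) ⊢ (q2, 000, WW$) ⊢ (q4, 00, W$) ⊢ (q5, 0, WW$) ⊢ (q5, ε, WW$)
All input consumed; stack is WW$, not empty, and no further ε-move applies.

Reject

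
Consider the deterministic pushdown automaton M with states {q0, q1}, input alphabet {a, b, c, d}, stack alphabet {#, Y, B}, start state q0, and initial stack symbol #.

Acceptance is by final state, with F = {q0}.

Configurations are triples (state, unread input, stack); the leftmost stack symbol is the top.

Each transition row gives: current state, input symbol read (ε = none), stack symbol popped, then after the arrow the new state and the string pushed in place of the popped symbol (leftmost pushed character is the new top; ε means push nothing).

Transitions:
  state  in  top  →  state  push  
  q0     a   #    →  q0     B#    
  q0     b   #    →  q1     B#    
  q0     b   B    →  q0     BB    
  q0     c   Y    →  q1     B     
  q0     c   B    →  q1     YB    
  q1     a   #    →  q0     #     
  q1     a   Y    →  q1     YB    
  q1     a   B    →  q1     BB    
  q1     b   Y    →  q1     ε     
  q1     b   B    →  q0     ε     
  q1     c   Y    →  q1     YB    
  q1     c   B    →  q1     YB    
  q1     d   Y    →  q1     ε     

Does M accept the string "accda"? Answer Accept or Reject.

Reject

(q0, accda, #)
  read a, top #: go to q0, push B# → (q0, ccda, B#)
  read c, top B: go to q1, push YB → (q1, cda, YB#)
  read c, top Y: go to q1, push YB → (q1, da, YBB#)
  read d, top Y: go to q1, push ε → (q1, a, BB#)
  read a, top B: go to q1, push BB → (q1, ε, BBB#)
All input consumed; state q1 ∉ F and no further ε-move applies.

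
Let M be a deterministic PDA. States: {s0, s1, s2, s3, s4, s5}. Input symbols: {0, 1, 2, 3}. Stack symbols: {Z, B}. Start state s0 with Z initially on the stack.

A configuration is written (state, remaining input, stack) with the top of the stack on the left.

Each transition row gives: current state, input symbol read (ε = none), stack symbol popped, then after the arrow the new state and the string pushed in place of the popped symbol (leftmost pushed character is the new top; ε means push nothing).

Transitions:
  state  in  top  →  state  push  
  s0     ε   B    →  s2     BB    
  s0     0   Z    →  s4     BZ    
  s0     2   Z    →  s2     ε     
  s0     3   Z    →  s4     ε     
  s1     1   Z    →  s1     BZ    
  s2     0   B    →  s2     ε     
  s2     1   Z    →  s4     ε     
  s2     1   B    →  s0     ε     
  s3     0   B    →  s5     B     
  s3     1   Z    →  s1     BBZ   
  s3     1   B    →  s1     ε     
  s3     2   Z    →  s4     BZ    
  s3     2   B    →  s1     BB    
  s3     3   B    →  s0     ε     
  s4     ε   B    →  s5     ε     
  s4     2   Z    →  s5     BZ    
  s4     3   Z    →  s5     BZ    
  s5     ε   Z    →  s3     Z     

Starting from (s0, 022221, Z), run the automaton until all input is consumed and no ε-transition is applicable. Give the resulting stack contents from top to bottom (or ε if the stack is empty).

(s0, 022221, Z)
  read 0, top Z: go to s4, push BZ → (s4, 22221, BZ)
  ε-move, top B: go to s5, push ε → (s5, 22221, Z)
  ε-move, top Z: go to s3, push Z → (s3, 22221, Z)
  read 2, top Z: go to s4, push BZ → (s4, 2221, BZ)
  ε-move, top B: go to s5, push ε → (s5, 2221, Z)
  ε-move, top Z: go to s3, push Z → (s3, 2221, Z)
  read 2, top Z: go to s4, push BZ → (s4, 221, BZ)
  ε-move, top B: go to s5, push ε → (s5, 221, Z)
  ε-move, top Z: go to s3, push Z → (s3, 221, Z)
  read 2, top Z: go to s4, push BZ → (s4, 21, BZ)
  ε-move, top B: go to s5, push ε → (s5, 21, Z)
  ε-move, top Z: go to s3, push Z → (s3, 21, Z)
  read 2, top Z: go to s4, push BZ → (s4, 1, BZ)
  ε-move, top B: go to s5, push ε → (s5, 1, Z)
  ε-move, top Z: go to s3, push Z → (s3, 1, Z)
  read 1, top Z: go to s1, push BBZ → (s1, ε, BBZ)
All input consumed in state s1 with stack BBZ.

BBZ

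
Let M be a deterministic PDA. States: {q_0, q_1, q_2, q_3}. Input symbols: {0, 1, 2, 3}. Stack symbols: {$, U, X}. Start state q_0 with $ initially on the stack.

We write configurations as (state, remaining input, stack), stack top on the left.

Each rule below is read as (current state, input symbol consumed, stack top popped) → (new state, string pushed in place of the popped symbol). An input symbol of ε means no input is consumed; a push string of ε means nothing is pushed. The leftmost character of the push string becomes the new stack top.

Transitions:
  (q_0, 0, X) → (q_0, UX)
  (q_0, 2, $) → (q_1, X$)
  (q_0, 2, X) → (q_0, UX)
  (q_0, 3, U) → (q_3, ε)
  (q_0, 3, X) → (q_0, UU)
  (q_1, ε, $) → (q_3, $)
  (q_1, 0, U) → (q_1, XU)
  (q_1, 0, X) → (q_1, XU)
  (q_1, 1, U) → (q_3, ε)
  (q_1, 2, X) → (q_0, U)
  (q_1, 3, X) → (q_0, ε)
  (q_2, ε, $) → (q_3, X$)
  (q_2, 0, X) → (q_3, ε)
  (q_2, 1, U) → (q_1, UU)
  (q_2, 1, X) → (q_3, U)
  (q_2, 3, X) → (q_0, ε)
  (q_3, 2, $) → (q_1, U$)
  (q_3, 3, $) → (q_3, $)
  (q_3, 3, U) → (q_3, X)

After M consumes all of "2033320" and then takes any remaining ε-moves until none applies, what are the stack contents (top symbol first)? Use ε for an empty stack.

XU$

(q_0, 2033320, $)
  read 2, top $: go to q_1, push X$ → (q_1, 033320, X$)
  read 0, top X: go to q_1, push XU → (q_1, 33320, XU$)
  read 3, top X: go to q_0, push ε → (q_0, 3320, U$)
  read 3, top U: go to q_3, push ε → (q_3, 320, $)
  read 3, top $: go to q_3, push $ → (q_3, 20, $)
  read 2, top $: go to q_1, push U$ → (q_1, 0, U$)
  read 0, top U: go to q_1, push XU → (q_1, ε, XU$)
All input consumed in state q_1 with stack XU$.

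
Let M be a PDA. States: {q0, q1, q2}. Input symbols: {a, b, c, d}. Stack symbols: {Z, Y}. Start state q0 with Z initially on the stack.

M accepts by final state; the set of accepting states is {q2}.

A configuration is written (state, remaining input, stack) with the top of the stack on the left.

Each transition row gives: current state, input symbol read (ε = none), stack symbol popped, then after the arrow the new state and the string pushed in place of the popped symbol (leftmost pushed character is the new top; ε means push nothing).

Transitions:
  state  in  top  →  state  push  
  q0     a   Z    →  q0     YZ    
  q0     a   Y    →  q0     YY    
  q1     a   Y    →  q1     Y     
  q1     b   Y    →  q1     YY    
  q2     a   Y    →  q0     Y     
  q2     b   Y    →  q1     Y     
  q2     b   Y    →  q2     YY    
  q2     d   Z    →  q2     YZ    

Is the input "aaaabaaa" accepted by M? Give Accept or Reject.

No computation consumes all input and reaches a final state.

Reject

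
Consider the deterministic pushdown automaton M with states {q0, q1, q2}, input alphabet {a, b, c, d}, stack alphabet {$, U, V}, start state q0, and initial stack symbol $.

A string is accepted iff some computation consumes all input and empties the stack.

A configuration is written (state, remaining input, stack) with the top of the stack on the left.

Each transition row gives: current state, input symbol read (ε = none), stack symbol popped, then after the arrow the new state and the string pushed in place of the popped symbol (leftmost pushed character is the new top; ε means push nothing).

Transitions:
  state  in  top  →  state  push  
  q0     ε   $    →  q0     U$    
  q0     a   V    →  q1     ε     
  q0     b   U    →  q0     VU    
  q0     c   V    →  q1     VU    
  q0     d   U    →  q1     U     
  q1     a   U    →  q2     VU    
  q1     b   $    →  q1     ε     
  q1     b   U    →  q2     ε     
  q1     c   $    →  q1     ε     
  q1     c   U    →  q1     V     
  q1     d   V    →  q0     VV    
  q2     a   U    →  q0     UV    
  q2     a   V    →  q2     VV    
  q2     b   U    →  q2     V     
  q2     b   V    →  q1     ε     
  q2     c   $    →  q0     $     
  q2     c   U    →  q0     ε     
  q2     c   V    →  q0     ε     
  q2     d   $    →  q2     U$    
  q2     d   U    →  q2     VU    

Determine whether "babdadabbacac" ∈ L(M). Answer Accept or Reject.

(q0, babdadabbacac, $) ⊢ (q0, babdadabbacac, U$) ⊢ (q0, abdadabbacac, VU$) ⊢ (q1, bdadabbacac, U$) ⊢ (q2, dadabbacac, $) ⊢ (q2, adabbacac, U$) ⊢ (q0, dabbacac, UV$) ⊢ (q1, abbacac, UV$) ⊢ (q2, bbacac, VUV$) ⊢ (q1, bacac, UV$) ⊢ (q2, acac, V$) ⊢ (q2, cac, VV$) ⊢ (q0, ac, V$) ⊢ (q1, c, $) ⊢ (q1, ε, ε)
All input consumed and the stack is empty.

Accept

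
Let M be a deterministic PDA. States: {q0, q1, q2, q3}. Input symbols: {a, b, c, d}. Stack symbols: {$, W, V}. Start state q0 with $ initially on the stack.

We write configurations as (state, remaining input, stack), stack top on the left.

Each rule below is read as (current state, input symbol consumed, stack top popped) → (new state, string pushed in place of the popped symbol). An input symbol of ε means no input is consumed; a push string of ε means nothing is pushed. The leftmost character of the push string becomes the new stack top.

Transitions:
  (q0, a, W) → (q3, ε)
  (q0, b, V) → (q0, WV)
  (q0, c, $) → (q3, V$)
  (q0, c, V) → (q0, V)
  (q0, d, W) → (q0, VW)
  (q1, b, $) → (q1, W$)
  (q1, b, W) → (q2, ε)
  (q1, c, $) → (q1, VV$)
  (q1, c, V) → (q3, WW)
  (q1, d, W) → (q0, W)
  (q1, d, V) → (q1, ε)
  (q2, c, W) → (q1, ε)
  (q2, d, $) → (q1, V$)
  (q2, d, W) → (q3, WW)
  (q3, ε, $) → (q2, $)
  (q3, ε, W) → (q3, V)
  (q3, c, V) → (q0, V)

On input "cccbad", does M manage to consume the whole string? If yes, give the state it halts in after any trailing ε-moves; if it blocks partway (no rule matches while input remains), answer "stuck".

stuck

(q0, cccbad, $)
  read c, top $: go to q3, push V$ → (q3, ccbad, V$)
  read c, top V: go to q0, push V → (q0, cbad, V$)
  read c, top V: go to q0, push V → (q0, bad, V$)
  read b, top V: go to q0, push WV → (q0, ad, WV$)
  read a, top W: go to q3, push ε → (q3, d, V$)
No transition for (q3, d, top V); M blocks with input d remaining.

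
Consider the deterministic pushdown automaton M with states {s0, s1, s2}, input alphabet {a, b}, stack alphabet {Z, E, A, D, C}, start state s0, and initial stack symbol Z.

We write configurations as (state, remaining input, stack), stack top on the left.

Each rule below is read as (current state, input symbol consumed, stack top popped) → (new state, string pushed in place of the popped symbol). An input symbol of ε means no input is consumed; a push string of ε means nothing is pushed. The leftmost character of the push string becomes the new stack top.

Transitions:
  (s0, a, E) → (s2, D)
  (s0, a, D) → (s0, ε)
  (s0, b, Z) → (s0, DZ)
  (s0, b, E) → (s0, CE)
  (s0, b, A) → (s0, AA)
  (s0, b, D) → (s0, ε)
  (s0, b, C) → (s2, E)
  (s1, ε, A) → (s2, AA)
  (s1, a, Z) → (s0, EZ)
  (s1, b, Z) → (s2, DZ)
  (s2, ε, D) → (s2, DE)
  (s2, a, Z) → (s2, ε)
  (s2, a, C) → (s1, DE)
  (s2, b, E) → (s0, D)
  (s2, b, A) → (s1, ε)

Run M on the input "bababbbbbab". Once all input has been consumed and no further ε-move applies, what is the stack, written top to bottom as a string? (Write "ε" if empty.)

(s0, bababbbbbab, Z) ⊢ (s0, ababbbbbab, DZ) ⊢ (s0, babbbbbab, Z) ⊢ (s0, abbbbbab, DZ) ⊢ (s0, bbbbbab, Z) ⊢ (s0, bbbbab, DZ) ⊢ (s0, bbbab, Z) ⊢ (s0, bbab, DZ) ⊢ (s0, bab, Z) ⊢ (s0, ab, DZ) ⊢ (s0, b, Z) ⊢ (s0, ε, DZ)
All input consumed in state s0 with stack DZ.

DZ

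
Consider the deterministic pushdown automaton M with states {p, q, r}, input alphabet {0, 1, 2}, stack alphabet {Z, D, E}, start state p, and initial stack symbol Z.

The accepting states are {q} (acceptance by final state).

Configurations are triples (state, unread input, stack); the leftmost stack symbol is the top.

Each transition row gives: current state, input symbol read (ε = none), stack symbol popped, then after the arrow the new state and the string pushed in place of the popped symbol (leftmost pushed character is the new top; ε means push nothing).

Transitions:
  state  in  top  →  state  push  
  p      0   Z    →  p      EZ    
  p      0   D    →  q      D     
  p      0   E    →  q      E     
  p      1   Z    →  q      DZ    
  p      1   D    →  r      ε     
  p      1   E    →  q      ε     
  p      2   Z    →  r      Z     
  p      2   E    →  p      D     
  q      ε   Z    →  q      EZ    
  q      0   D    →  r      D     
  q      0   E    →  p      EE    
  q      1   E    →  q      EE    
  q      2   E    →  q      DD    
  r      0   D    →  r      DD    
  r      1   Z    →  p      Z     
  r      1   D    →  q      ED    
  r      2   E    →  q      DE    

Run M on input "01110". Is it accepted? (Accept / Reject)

(p, 01110, Z) ⊢ (p, 1110, EZ) ⊢ (q, 110, Z) ⊢ (q, 110, EZ) ⊢ (q, 10, EEZ) ⊢ (q, 0, EEEZ) ⊢ (p, ε, EEEEZ)
All input consumed; state p ∉ F and no further ε-move applies.

Reject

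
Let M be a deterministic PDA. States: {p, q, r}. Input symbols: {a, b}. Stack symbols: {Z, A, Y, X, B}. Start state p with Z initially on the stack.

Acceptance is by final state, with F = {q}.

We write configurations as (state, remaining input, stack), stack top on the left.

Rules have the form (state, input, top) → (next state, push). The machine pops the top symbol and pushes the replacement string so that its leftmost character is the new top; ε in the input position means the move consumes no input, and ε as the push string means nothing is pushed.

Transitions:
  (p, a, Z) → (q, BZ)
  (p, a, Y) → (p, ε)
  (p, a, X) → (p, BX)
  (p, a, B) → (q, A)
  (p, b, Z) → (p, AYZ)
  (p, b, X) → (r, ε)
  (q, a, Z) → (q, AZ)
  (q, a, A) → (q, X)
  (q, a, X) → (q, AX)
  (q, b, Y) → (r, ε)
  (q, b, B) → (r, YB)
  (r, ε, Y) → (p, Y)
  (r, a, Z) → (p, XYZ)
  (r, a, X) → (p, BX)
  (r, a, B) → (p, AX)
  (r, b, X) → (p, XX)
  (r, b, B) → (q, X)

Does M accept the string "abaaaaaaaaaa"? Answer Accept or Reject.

Accept

(p, abaaaaaaaaaa, Z)
  read a, top Z: go to q, push BZ → (q, baaaaaaaaaa, BZ)
  read b, top B: go to r, push YB → (r, aaaaaaaaaa, YBZ)
  ε-move, top Y: go to p, push Y → (p, aaaaaaaaaa, YBZ)
  read a, top Y: go to p, push ε → (p, aaaaaaaaa, BZ)
  read a, top B: go to q, push A → (q, aaaaaaaa, AZ)
  read a, top A: go to q, push X → (q, aaaaaaa, XZ)
  read a, top X: go to q, push AX → (q, aaaaaa, AXZ)
  read a, top A: go to q, push X → (q, aaaaa, XXZ)
  read a, top X: go to q, push AX → (q, aaaa, AXXZ)
  read a, top A: go to q, push X → (q, aaa, XXXZ)
  read a, top X: go to q, push AX → (q, aa, AXXXZ)
  read a, top A: go to q, push X → (q, a, XXXXZ)
  read a, top X: go to q, push AX → (q, ε, AXXXXZ)
All input consumed; state q ∈ F.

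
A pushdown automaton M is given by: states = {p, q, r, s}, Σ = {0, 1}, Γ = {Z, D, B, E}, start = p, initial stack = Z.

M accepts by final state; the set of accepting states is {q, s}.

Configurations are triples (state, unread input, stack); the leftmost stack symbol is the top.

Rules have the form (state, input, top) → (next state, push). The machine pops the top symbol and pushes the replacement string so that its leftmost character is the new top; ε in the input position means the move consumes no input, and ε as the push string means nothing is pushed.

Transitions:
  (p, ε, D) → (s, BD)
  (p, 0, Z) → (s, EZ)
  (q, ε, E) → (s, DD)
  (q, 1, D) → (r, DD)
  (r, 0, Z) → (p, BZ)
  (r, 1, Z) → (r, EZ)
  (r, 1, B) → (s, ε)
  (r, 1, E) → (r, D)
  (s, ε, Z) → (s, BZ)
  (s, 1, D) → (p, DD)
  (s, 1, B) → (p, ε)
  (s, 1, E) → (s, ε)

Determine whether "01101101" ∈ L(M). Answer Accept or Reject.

One accepting computation: (p, 01101101, Z) ⊢ (s, 1101101, EZ) ⊢ (s, 101101, Z) ⊢ (s, 101101, BZ) ⊢ (p, 01101, Z) ⊢ (s, 1101, EZ) ⊢ (s, 101, Z) ⊢ (s, 101, BZ) ⊢ (p, 01, Z) ⊢ (s, 1, EZ) ⊢ (s, ε, Z)
All input consumed and state s ∈ F.

Accept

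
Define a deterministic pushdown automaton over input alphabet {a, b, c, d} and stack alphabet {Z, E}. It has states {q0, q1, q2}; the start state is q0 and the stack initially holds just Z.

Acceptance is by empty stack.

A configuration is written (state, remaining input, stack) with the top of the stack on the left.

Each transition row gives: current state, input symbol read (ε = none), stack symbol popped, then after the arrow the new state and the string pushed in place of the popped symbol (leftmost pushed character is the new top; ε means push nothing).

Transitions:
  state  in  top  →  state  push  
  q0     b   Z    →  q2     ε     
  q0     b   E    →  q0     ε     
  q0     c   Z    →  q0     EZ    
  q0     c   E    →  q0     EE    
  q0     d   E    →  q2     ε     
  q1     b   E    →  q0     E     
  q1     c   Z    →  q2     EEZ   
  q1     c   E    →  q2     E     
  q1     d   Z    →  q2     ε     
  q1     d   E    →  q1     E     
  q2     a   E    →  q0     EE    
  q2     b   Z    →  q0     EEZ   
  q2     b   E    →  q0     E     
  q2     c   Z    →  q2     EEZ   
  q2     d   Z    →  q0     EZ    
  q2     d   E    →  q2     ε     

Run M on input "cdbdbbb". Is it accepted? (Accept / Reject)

(q0, cdbdbbb, Z)
  read c, top Z: go to q0, push EZ → (q0, dbdbbb, EZ)
  read d, top E: go to q2, push ε → (q2, bdbbb, Z)
  read b, top Z: go to q0, push EEZ → (q0, dbbb, EEZ)
  read d, top E: go to q2, push ε → (q2, bbb, EZ)
  read b, top E: go to q0, push E → (q0, bb, EZ)
  read b, top E: go to q0, push ε → (q0, b, Z)
  read b, top Z: go to q2, push ε → (q2, ε, ε)
All input consumed and the stack is empty.

Accept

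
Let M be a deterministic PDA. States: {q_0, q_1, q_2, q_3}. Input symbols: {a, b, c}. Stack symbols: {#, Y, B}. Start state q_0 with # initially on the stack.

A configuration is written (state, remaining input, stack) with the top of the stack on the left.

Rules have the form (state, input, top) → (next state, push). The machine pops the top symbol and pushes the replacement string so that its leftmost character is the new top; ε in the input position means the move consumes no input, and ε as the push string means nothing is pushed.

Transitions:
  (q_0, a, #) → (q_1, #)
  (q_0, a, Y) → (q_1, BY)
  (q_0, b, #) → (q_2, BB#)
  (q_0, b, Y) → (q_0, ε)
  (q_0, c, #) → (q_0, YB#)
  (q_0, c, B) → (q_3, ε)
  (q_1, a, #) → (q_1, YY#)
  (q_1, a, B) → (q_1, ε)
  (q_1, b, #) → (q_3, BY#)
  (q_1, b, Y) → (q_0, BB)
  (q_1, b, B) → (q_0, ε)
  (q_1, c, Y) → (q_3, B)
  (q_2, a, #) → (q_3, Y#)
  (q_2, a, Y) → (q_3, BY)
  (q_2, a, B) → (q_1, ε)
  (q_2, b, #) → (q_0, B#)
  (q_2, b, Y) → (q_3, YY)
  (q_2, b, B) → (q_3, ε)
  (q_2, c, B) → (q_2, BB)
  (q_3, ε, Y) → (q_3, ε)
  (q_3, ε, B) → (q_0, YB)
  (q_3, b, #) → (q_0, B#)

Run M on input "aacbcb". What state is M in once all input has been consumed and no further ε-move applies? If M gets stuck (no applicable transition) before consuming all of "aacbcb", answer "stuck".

(q_0, aacbcb, #)
  read a, top #: go to q_1, push # → (q_1, acbcb, #)
  read a, top #: go to q_1, push YY# → (q_1, cbcb, YY#)
  read c, top Y: go to q_3, push B → (q_3, bcb, BY#)
  ε-move, top B: go to q_0, push YB → (q_0, bcb, YBY#)
  read b, top Y: go to q_0, push ε → (q_0, cb, BY#)
  read c, top B: go to q_3, push ε → (q_3, b, Y#)
  ε-move, top Y: go to q_3, push ε → (q_3, b, #)
  read b, top #: go to q_0, push B# → (q_0, ε, B#)
All input consumed; M is in state q_0.

q_0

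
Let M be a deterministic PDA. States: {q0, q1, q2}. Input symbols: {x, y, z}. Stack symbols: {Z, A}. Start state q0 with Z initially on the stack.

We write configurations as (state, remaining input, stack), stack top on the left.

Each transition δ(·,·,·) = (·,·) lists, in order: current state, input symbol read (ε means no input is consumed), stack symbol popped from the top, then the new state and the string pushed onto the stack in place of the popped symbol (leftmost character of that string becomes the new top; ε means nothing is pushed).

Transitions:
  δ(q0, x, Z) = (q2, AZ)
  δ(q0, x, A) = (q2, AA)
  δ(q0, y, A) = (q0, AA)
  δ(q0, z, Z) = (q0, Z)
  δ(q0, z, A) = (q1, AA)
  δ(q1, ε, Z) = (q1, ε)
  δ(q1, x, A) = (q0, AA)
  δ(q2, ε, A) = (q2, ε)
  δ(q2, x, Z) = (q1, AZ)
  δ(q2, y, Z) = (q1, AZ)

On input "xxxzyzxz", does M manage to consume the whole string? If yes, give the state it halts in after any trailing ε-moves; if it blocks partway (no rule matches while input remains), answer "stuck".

stuck

(q0, xxxzyzxz, Z)
  read x, top Z: go to q2, push AZ → (q2, xxzyzxz, AZ)
  ε-move, top A: go to q2, push ε → (q2, xxzyzxz, Z)
  read x, top Z: go to q1, push AZ → (q1, xzyzxz, AZ)
  read x, top A: go to q0, push AA → (q0, zyzxz, AAZ)
  read z, top A: go to q1, push AA → (q1, yzxz, AAAZ)
No transition for (q1, y, top A); M blocks with input yzxz remaining.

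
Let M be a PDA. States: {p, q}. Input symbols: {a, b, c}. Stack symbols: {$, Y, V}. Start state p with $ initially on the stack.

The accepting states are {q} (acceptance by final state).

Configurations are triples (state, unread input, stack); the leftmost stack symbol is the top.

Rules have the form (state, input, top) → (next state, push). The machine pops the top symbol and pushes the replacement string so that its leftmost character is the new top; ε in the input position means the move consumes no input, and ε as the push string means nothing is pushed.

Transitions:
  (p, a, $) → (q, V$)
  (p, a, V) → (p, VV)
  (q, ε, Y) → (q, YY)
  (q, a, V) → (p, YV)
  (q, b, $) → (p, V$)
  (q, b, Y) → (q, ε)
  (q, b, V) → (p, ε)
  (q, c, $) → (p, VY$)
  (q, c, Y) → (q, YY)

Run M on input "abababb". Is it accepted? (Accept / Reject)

No computation consumes all input and reaches a final state.

Reject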